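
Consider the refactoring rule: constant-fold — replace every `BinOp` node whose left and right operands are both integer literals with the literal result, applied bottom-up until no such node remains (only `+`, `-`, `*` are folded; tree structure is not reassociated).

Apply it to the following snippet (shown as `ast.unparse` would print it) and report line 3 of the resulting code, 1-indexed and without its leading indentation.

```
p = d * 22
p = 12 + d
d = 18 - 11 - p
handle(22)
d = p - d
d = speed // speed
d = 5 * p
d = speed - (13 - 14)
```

Transformed code:
p = d * 22
p = 12 + d
d = 7 - p
handle(22)
d = p - d
d = speed // speed
d = 5 * p
d = speed - -1

d = 7 - p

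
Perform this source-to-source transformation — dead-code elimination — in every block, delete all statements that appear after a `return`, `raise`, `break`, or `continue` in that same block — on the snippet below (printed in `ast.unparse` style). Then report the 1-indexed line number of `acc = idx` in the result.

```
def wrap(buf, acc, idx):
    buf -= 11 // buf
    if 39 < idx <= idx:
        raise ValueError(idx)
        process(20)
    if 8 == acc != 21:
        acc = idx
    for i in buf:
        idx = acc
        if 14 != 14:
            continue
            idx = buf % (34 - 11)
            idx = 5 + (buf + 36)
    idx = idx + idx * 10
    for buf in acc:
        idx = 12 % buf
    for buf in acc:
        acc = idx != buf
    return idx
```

6

Transformed code:
def wrap(buf, acc, idx):
    buf -= 11 // buf
    if 39 < idx <= idx:
        raise ValueError(idx)
    if 8 == acc != 21:
        acc = idx
    for i in buf:
        idx = acc
        if 14 != 14:
            continue
    idx = idx + idx * 10
    for buf in acc:
        idx = 12 % buf
    for buf in acc:
        acc = idx != buf
    return idx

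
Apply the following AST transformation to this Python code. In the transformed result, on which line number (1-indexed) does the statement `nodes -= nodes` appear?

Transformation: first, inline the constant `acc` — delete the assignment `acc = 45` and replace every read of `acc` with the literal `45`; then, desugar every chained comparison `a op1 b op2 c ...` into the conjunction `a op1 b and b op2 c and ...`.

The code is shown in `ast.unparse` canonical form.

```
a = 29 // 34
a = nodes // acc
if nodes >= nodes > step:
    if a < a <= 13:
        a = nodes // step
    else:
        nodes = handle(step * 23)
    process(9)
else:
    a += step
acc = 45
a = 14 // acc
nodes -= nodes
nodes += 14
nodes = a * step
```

12

Transformed code:
a = 29 // 34
a = nodes // 45
if nodes >= nodes and nodes > step:
    if a < a and a <= 13:
        a = nodes // step
    else:
        nodes = handle(step * 23)
    process(9)
else:
    a += step
a = 14 // 45
nodes -= nodes
nodes += 14
nodes = a * step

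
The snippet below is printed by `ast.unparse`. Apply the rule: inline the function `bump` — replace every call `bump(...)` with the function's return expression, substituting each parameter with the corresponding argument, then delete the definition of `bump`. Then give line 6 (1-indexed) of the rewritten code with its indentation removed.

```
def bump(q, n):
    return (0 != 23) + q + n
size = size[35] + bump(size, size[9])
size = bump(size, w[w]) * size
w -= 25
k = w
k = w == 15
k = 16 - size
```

Transformed code:
size = size[35] + ((0 != 23) + size + size[9])
size = ((0 != 23) + size + w[w]) * size
w -= 25
k = w
k = w == 15
k = 16 - size

k = 16 - size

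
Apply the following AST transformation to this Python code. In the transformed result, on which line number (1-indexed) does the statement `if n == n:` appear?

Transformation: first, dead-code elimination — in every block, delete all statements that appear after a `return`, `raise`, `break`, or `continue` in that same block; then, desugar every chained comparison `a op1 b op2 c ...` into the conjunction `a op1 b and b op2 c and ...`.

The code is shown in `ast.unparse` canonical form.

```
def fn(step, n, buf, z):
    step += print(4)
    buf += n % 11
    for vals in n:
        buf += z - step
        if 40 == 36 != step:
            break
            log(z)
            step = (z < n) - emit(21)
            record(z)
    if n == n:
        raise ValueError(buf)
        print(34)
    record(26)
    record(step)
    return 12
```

8

Transformed code:
def fn(step, n, buf, z):
    step += print(4)
    buf += n % 11
    for vals in n:
        buf += z - step
        if 40 == 36 and 36 != step:
            break
    if n == n:
        raise ValueError(buf)
    record(26)
    record(step)
    return 12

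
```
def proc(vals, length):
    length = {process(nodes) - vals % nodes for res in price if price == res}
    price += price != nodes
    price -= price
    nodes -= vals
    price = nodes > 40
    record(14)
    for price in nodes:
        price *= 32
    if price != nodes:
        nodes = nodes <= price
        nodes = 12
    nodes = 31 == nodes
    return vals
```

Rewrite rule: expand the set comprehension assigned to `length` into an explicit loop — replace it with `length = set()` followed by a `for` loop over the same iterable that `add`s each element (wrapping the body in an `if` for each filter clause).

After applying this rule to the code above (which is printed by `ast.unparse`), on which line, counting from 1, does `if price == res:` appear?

Transformed code:
def proc(vals, length):
    length = set()
    for res in price:
        if price == res:
            length.add(process(nodes) - vals % nodes)
    price += price != nodes
    price -= price
    nodes -= vals
    price = nodes > 40
    record(14)
    for price in nodes:
        price *= 32
    if price != nodes:
        nodes = nodes <= price
        nodes = 12
    nodes = 31 == nodes
    return vals

4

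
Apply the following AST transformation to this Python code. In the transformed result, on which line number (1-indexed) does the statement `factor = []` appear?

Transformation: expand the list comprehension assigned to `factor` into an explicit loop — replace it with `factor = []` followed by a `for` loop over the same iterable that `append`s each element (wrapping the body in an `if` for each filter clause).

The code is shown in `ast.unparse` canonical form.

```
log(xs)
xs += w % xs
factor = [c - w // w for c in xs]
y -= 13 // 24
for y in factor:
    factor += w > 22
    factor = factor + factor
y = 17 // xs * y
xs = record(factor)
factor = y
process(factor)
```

Transformed code:
log(xs)
xs += w % xs
factor = []
for c in xs:
    factor.append(c - w // w)
y -= 13 // 24
for y in factor:
    factor += w > 22
    factor = factor + factor
y = 17 // xs * y
xs = record(factor)
factor = y
process(factor)

3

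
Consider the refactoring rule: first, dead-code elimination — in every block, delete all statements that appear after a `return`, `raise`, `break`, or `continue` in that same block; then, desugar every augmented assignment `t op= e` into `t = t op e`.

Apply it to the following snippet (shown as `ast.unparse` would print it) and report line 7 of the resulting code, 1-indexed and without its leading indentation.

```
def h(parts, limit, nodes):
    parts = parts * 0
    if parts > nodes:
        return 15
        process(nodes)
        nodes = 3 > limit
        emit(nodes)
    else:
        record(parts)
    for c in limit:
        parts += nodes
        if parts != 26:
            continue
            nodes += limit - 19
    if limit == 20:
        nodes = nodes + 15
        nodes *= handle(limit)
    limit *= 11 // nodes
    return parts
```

for c in limit:

Transformed code:
def h(parts, limit, nodes):
    parts = parts * 0
    if parts > nodes:
        return 15
    else:
        record(parts)
    for c in limit:
        parts = parts + nodes
        if parts != 26:
            continue
    if limit == 20:
        nodes = nodes + 15
        nodes = nodes * handle(limit)
    limit = limit * (11 // nodes)
    return parts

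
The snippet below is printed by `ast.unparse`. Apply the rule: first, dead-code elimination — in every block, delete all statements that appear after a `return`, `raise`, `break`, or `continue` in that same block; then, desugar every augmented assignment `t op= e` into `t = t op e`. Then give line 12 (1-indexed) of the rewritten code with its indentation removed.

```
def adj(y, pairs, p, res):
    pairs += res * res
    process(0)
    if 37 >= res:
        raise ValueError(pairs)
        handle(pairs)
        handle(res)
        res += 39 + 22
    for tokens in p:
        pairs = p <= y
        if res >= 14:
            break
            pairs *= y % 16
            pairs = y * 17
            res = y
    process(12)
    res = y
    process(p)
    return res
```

process(p)

Transformed code:
def adj(y, pairs, p, res):
    pairs = pairs + res * res
    process(0)
    if 37 >= res:
        raise ValueError(pairs)
    for tokens in p:
        pairs = p <= y
        if res >= 14:
            break
    process(12)
    res = y
    process(p)
    return res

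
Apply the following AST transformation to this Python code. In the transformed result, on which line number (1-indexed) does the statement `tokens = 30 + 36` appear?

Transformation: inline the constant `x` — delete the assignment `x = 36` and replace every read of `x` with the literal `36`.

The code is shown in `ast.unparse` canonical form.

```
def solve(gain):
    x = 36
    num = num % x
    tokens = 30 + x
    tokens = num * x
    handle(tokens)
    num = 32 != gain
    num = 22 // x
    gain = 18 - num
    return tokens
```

Transformed code:
def solve(gain):
    num = num % 36
    tokens = 30 + 36
    tokens = num * 36
    handle(tokens)
    num = 32 != gain
    num = 22 // 36
    gain = 18 - num
    return tokens

3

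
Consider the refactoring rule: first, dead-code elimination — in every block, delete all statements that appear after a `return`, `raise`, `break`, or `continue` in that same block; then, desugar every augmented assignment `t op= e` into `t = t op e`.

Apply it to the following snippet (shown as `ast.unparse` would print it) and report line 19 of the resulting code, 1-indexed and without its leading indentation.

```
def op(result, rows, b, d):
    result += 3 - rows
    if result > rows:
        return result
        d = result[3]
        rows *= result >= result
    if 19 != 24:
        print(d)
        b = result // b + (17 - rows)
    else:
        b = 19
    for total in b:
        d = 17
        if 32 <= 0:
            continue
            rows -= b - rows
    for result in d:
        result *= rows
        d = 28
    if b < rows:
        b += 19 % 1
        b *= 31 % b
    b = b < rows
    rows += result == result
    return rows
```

b = b * (31 % b)

Transformed code:
def op(result, rows, b, d):
    result = result + (3 - rows)
    if result > rows:
        return result
    if 19 != 24:
        print(d)
        b = result // b + (17 - rows)
    else:
        b = 19
    for total in b:
        d = 17
        if 32 <= 0:
            continue
    for result in d:
        result = result * rows
        d = 28
    if b < rows:
        b = b + 19 % 1
        b = b * (31 % b)
    b = b < rows
    rows = rows + (result == result)
    return rows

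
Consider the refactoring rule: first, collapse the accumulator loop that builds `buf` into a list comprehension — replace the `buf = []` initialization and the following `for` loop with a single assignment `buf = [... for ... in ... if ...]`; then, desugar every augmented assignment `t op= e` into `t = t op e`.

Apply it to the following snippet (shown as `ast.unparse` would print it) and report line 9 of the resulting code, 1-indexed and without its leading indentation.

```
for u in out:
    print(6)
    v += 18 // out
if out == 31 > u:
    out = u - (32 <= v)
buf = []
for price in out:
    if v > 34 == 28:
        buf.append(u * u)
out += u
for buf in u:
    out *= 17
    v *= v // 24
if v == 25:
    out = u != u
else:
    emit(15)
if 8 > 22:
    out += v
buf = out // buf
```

out = out * 17

Transformed code:
for u in out:
    print(6)
    v = v + 18 // out
if out == 31 > u:
    out = u - (32 <= v)
buf = [u * u for price in out if v > 34 == 28]
out = out + u
for buf in u:
    out = out * 17
    v = v * (v // 24)
if v == 25:
    out = u != u
else:
    emit(15)
if 8 > 22:
    out = out + v
buf = out // buf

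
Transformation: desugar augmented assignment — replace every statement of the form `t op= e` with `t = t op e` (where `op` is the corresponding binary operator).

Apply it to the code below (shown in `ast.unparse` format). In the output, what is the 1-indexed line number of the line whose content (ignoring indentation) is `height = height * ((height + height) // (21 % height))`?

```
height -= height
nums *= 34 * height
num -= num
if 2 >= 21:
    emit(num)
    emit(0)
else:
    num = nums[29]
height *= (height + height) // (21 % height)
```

9

Transformed code:
height = height - height
nums = nums * (34 * height)
num = num - num
if 2 >= 21:
    emit(num)
    emit(0)
else:
    num = nums[29]
height = height * ((height + height) // (21 % height))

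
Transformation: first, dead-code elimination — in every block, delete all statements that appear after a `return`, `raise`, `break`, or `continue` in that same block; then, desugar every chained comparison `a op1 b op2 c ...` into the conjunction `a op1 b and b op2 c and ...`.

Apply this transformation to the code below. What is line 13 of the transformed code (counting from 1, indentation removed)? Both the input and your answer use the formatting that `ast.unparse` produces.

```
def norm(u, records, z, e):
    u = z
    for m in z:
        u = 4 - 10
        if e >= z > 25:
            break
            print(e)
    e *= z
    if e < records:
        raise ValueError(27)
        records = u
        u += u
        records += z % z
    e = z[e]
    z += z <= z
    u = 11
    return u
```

return u

Transformed code:
def norm(u, records, z, e):
    u = z
    for m in z:
        u = 4 - 10
        if e >= z and z > 25:
            break
    e *= z
    if e < records:
        raise ValueError(27)
    e = z[e]
    z += z <= z
    u = 11
    return u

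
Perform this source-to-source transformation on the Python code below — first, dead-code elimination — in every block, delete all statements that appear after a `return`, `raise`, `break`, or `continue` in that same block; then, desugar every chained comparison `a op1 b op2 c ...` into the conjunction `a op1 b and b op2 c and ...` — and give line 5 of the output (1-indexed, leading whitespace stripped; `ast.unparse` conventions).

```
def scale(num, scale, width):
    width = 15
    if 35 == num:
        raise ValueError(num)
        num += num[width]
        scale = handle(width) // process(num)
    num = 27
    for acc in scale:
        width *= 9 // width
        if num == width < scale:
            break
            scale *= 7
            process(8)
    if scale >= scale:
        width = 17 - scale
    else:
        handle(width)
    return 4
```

num = 27

Transformed code:
def scale(num, scale, width):
    width = 15
    if 35 == num:
        raise ValueError(num)
    num = 27
    for acc in scale:
        width *= 9 // width
        if num == width and width < scale:
            break
    if scale >= scale:
        width = 17 - scale
    else:
        handle(width)
    return 4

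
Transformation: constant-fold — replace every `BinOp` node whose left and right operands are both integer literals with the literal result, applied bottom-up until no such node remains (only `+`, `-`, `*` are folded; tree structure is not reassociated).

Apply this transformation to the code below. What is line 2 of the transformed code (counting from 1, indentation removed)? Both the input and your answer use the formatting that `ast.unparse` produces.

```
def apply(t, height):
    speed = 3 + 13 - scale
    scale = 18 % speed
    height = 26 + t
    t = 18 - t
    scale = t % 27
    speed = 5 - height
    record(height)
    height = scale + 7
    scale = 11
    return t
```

Transformed code:
def apply(t, height):
    speed = 16 - scale
    scale = 18 % speed
    height = 26 + t
    t = 18 - t
    scale = t % 27
    speed = 5 - height
    record(height)
    height = scale + 7
    scale = 11
    return t

speed = 16 - scale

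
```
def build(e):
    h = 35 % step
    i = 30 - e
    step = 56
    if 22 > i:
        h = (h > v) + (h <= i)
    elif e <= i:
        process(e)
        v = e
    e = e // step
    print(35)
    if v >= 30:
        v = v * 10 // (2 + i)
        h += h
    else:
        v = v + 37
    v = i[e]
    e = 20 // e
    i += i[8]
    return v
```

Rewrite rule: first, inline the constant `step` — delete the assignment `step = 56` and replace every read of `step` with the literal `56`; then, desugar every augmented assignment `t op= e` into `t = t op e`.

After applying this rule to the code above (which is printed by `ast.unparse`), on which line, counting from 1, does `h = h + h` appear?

Transformed code:
def build(e):
    h = 35 % 56
    i = 30 - e
    if 22 > i:
        h = (h > v) + (h <= i)
    elif e <= i:
        process(e)
        v = e
    e = e // 56
    print(35)
    if v >= 30:
        v = v * 10 // (2 + i)
        h = h + h
    else:
        v = v + 37
    v = i[e]
    e = 20 // e
    i = i + i[8]
    return v

13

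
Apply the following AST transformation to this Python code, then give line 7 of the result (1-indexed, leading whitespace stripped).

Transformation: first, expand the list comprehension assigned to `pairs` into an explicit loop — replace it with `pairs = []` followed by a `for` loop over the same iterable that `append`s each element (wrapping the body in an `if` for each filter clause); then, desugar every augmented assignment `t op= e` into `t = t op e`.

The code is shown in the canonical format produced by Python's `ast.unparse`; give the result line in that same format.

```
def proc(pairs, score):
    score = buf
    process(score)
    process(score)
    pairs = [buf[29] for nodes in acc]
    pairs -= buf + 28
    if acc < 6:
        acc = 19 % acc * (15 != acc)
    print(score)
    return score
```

pairs.append(buf[29])

Transformed code:
def proc(pairs, score):
    score = buf
    process(score)
    process(score)
    pairs = []
    for nodes in acc:
        pairs.append(buf[29])
    pairs = pairs - (buf + 28)
    if acc < 6:
        acc = 19 % acc * (15 != acc)
    print(score)
    return score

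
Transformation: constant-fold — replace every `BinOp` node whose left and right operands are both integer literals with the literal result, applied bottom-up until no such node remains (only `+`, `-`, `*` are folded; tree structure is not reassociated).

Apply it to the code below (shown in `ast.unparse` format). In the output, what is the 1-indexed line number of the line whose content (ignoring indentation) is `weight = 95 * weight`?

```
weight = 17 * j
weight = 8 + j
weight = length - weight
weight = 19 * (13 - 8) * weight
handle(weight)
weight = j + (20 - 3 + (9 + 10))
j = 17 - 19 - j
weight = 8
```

Transformed code:
weight = 17 * j
weight = 8 + j
weight = length - weight
weight = 95 * weight
handle(weight)
weight = j + 36
j = -2 - j
weight = 8

4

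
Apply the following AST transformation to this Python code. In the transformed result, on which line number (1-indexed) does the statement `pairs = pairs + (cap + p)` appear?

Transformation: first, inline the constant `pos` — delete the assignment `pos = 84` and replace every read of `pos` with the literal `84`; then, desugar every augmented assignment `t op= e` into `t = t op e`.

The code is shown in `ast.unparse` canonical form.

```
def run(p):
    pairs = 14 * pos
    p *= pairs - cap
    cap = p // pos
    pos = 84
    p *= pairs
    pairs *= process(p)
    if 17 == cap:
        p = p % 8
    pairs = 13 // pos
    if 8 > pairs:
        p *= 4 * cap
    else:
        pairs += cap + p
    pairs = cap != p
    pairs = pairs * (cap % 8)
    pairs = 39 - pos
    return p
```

Transformed code:
def run(p):
    pairs = 14 * 84
    p = p * (pairs - cap)
    cap = p // 84
    p = p * pairs
    pairs = pairs * process(p)
    if 17 == cap:
        p = p % 8
    pairs = 13 // 84
    if 8 > pairs:
        p = p * (4 * cap)
    else:
        pairs = pairs + (cap + p)
    pairs = cap != p
    pairs = pairs * (cap % 8)
    pairs = 39 - 84
    return p

13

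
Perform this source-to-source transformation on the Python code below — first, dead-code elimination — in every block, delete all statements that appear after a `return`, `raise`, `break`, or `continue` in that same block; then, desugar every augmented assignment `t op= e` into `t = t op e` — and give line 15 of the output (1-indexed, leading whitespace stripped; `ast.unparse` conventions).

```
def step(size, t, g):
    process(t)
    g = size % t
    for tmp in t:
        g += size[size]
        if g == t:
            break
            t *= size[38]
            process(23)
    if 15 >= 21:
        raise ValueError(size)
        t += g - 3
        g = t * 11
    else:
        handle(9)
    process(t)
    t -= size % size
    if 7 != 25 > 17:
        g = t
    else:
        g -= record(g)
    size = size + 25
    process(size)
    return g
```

Transformed code:
def step(size, t, g):
    process(t)
    g = size % t
    for tmp in t:
        g = g + size[size]
        if g == t:
            break
    if 15 >= 21:
        raise ValueError(size)
    else:
        handle(9)
    process(t)
    t = t - size % size
    if 7 != 25 > 17:
        g = t
    else:
        g = g - record(g)
    size = size + 25
    process(size)
    return g

g = t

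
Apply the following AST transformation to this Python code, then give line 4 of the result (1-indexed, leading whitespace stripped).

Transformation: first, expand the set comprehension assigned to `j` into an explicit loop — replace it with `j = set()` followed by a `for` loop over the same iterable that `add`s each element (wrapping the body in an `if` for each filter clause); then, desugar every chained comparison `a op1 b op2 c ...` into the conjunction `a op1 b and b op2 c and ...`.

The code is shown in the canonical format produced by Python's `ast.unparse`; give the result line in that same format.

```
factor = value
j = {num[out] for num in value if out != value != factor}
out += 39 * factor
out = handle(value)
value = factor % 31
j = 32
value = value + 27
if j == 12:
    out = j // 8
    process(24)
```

if out != value and value != factor:

Transformed code:
factor = value
j = set()
for num in value:
    if out != value and value != factor:
        j.add(num[out])
out += 39 * factor
out = handle(value)
value = factor % 31
j = 32
value = value + 27
if j == 12:
    out = j // 8
    process(24)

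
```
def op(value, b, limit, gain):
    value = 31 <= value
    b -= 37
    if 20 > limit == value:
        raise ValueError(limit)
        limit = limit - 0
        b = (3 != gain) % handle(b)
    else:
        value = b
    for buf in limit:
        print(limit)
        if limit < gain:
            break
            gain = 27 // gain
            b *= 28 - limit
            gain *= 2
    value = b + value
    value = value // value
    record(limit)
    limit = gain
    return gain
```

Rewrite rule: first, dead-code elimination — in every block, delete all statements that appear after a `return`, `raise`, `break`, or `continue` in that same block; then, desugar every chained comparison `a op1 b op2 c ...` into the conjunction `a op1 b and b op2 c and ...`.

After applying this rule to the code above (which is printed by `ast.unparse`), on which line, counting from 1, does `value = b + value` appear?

12

Transformed code:
def op(value, b, limit, gain):
    value = 31 <= value
    b -= 37
    if 20 > limit and limit == value:
        raise ValueError(limit)
    else:
        value = b
    for buf in limit:
        print(limit)
        if limit < gain:
            break
    value = b + value
    value = value // value
    record(limit)
    limit = gain
    return gain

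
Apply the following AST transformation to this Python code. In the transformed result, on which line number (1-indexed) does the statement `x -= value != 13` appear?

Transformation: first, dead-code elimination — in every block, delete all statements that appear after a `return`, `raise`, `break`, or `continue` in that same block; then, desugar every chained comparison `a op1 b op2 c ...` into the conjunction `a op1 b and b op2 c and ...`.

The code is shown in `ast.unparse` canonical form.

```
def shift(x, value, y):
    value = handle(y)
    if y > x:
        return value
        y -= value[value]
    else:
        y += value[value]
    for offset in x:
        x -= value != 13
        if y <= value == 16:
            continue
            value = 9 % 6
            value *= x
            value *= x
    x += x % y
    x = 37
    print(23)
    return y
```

Transformed code:
def shift(x, value, y):
    value = handle(y)
    if y > x:
        return value
    else:
        y += value[value]
    for offset in x:
        x -= value != 13
        if y <= value and value == 16:
            continue
    x += x % y
    x = 37
    print(23)
    return y

8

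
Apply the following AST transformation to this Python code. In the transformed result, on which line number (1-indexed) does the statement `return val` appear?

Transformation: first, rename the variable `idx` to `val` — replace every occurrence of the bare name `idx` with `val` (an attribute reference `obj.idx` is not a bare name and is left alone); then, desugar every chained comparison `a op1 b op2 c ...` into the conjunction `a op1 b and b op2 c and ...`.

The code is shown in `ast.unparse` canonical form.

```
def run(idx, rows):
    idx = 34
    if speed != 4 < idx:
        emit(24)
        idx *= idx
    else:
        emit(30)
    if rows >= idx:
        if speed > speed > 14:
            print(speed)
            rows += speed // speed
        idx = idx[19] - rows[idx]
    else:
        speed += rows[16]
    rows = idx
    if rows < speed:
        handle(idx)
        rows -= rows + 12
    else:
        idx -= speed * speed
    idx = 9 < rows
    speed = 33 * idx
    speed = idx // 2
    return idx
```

Transformed code:
def run(val, rows):
    val = 34
    if speed != 4 and 4 < val:
        emit(24)
        val *= val
    else:
        emit(30)
    if rows >= val:
        if speed > speed and speed > 14:
            print(speed)
            rows += speed // speed
        val = val[19] - rows[val]
    else:
        speed += rows[16]
    rows = val
    if rows < speed:
        handle(val)
        rows -= rows + 12
    else:
        val -= speed * speed
    val = 9 < rows
    speed = 33 * val
    speed = val // 2
    return val

24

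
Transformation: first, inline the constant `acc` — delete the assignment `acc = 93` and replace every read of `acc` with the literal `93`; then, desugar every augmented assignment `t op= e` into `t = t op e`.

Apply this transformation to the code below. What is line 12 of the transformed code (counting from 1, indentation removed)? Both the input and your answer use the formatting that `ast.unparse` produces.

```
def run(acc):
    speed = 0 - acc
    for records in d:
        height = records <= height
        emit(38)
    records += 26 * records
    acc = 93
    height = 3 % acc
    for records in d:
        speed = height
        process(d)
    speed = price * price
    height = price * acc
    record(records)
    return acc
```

height = price * 93

Transformed code:
def run(acc):
    speed = 0 - 93
    for records in d:
        height = records <= height
        emit(38)
    records = records + 26 * records
    height = 3 % 93
    for records in d:
        speed = height
        process(d)
    speed = price * price
    height = price * 93
    record(records)
    return 93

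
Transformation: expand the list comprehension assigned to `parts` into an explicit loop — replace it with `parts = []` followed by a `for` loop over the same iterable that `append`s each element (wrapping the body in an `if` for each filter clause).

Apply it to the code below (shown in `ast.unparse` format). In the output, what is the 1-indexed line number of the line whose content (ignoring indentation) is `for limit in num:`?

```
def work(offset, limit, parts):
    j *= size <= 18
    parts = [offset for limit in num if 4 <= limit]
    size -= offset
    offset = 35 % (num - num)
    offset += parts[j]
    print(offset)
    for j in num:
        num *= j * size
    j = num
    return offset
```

Transformed code:
def work(offset, limit, parts):
    j *= size <= 18
    parts = []
    for limit in num:
        if 4 <= limit:
            parts.append(offset)
    size -= offset
    offset = 35 % (num - num)
    offset += parts[j]
    print(offset)
    for j in num:
        num *= j * size
    j = num
    return offset

4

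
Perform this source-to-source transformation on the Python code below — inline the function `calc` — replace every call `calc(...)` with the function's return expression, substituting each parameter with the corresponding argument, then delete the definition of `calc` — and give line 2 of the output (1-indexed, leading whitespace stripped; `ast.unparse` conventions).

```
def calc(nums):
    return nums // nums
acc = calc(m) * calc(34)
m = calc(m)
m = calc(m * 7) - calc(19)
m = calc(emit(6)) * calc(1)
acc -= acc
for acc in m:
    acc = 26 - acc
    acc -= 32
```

m = m // m

Transformed code:
acc = m // m * (34 // 34)
m = m // m
m = m * 7 // (m * 7) - 19 // 19
m = emit(6) // emit(6) * (1 // 1)
acc -= acc
for acc in m:
    acc = 26 - acc
    acc -= 32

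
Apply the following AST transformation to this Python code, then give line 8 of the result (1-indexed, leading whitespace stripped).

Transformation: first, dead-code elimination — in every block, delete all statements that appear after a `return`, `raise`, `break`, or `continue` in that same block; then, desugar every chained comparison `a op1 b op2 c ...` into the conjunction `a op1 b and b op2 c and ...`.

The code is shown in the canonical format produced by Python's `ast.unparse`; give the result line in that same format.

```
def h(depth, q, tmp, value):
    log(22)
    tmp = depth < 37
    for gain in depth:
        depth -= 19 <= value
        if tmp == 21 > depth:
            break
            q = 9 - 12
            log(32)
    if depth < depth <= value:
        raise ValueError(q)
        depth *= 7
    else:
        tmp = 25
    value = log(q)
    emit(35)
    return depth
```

if depth < depth and depth <= value:

Transformed code:
def h(depth, q, tmp, value):
    log(22)
    tmp = depth < 37
    for gain in depth:
        depth -= 19 <= value
        if tmp == 21 and 21 > depth:
            break
    if depth < depth and depth <= value:
        raise ValueError(q)
    else:
        tmp = 25
    value = log(q)
    emit(35)
    return depth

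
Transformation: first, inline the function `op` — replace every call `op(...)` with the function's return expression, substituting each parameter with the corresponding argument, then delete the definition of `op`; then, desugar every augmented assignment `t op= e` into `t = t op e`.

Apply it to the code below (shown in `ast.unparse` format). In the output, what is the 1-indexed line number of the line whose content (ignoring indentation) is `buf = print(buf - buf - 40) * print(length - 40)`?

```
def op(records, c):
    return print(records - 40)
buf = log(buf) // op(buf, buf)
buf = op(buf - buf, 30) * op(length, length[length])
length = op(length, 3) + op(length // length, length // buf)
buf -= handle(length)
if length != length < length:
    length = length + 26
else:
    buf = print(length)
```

Transformed code:
buf = log(buf) // print(buf - 40)
buf = print(buf - buf - 40) * print(length - 40)
length = print(length - 40) + print(length // length - 40)
buf = buf - handle(length)
if length != length < length:
    length = length + 26
else:
    buf = print(length)

2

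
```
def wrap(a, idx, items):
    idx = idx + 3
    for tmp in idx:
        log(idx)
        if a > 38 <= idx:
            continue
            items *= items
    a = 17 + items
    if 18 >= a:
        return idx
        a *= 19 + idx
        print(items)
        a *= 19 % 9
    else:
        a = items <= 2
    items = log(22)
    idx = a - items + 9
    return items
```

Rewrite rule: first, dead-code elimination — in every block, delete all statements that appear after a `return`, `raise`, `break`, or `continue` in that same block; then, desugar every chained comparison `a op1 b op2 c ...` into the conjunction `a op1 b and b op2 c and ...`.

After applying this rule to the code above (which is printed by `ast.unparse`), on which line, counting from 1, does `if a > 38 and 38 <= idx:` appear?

Transformed code:
def wrap(a, idx, items):
    idx = idx + 3
    for tmp in idx:
        log(idx)
        if a > 38 and 38 <= idx:
            continue
    a = 17 + items
    if 18 >= a:
        return idx
    else:
        a = items <= 2
    items = log(22)
    idx = a - items + 9
    return items

5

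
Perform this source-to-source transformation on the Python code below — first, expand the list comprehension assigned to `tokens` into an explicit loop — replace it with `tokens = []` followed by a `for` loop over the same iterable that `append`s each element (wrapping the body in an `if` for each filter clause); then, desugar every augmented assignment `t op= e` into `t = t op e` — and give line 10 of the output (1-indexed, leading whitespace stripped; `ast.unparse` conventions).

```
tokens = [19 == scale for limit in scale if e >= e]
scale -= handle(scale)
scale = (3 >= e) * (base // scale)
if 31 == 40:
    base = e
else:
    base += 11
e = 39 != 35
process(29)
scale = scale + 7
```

base = base + 11

Transformed code:
tokens = []
for limit in scale:
    if e >= e:
        tokens.append(19 == scale)
scale = scale - handle(scale)
scale = (3 >= e) * (base // scale)
if 31 == 40:
    base = e
else:
    base = base + 11
e = 39 != 35
process(29)
scale = scale + 7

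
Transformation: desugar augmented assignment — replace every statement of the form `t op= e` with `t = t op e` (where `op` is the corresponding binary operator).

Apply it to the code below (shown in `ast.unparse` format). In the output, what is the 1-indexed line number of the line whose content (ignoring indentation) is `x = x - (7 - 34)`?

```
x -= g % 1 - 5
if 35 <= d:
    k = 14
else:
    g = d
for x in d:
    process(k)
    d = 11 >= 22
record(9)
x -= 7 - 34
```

Transformed code:
x = x - (g % 1 - 5)
if 35 <= d:
    k = 14
else:
    g = d
for x in d:
    process(k)
    d = 11 >= 22
record(9)
x = x - (7 - 34)

10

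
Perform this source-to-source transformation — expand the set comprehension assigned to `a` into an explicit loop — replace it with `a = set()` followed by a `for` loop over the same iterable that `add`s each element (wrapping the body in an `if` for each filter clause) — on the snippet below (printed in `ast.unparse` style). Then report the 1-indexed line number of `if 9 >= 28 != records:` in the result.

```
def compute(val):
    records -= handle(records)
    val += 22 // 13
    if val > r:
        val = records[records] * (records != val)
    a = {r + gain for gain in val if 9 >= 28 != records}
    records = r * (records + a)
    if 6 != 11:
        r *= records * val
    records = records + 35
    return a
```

Transformed code:
def compute(val):
    records -= handle(records)
    val += 22 // 13
    if val > r:
        val = records[records] * (records != val)
    a = set()
    for gain in val:
        if 9 >= 28 != records:
            a.add(r + gain)
    records = r * (records + a)
    if 6 != 11:
        r *= records * val
    records = records + 35
    return a

8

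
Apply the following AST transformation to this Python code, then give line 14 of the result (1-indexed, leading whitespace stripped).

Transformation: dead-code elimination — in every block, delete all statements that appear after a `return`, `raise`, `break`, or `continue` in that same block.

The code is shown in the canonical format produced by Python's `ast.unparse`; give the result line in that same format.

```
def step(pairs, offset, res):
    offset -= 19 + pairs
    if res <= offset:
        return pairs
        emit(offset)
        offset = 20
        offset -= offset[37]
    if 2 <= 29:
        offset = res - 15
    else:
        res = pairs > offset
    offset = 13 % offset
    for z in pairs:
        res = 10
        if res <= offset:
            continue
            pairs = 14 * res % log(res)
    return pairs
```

return pairs

Transformed code:
def step(pairs, offset, res):
    offset -= 19 + pairs
    if res <= offset:
        return pairs
    if 2 <= 29:
        offset = res - 15
    else:
        res = pairs > offset
    offset = 13 % offset
    for z in pairs:
        res = 10
        if res <= offset:
            continue
    return pairs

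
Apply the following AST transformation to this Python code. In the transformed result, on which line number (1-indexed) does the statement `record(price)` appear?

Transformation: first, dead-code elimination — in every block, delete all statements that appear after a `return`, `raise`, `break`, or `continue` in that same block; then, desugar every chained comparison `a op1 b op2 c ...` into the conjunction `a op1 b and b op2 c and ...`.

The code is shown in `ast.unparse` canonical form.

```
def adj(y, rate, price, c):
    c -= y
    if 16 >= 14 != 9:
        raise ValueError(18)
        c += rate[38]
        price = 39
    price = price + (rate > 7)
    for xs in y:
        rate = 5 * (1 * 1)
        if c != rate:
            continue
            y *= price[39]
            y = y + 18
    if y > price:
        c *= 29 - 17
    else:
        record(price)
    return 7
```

Transformed code:
def adj(y, rate, price, c):
    c -= y
    if 16 >= 14 and 14 != 9:
        raise ValueError(18)
    price = price + (rate > 7)
    for xs in y:
        rate = 5 * (1 * 1)
        if c != rate:
            continue
    if y > price:
        c *= 29 - 17
    else:
        record(price)
    return 7

13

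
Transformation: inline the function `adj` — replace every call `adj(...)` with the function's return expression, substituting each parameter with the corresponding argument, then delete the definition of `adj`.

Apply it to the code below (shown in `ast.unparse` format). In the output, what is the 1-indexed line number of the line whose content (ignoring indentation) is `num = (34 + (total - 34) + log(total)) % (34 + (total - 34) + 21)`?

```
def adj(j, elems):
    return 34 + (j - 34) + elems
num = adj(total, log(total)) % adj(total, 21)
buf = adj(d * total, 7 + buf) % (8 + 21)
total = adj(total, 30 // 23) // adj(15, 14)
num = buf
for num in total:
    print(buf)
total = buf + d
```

Transformed code:
num = (34 + (total - 34) + log(total)) % (34 + (total - 34) + 21)
buf = (34 + (d * total - 34) + (7 + buf)) % (8 + 21)
total = (34 + (total - 34) + 30 // 23) // (34 + (15 - 34) + 14)
num = buf
for num in total:
    print(buf)
total = buf + d

1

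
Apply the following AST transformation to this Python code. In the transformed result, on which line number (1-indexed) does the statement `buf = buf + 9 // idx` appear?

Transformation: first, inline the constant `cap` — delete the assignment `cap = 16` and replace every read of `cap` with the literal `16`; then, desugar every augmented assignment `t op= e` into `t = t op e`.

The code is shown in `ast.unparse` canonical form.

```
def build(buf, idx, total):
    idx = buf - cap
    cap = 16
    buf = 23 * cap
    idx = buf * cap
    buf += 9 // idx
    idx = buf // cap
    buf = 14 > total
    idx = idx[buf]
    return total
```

5

Transformed code:
def build(buf, idx, total):
    idx = buf - 16
    buf = 23 * 16
    idx = buf * 16
    buf = buf + 9 // idx
    idx = buf // 16
    buf = 14 > total
    idx = idx[buf]
    return total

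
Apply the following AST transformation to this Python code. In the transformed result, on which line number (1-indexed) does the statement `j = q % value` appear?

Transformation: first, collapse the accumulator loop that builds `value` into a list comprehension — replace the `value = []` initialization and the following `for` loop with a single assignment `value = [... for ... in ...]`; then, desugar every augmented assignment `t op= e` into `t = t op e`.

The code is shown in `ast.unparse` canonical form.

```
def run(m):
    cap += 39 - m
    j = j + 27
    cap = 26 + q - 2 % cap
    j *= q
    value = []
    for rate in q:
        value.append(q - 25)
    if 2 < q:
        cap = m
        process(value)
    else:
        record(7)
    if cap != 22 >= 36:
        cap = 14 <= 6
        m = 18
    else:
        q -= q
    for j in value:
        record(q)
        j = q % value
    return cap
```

19

Transformed code:
def run(m):
    cap = cap + (39 - m)
    j = j + 27
    cap = 26 + q - 2 % cap
    j = j * q
    value = [q - 25 for rate in q]
    if 2 < q:
        cap = m
        process(value)
    else:
        record(7)
    if cap != 22 >= 36:
        cap = 14 <= 6
        m = 18
    else:
        q = q - q
    for j in value:
        record(q)
        j = q % value
    return cap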